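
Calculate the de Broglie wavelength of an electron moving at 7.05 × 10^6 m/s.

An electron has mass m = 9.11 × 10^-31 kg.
1.03 × 10^-10 m

Using the de Broglie relation λ = h/(mv):

λ = h/(mv)
λ = (6.626 × 10^-34 J·s) / (9.11 × 10^-31 kg × 7.05 × 10^6 m/s)
λ = 1.03 × 10^-10 m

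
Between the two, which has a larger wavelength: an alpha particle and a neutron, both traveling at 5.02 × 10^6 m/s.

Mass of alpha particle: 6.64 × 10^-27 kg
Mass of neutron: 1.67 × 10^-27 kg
The neutron has the longer wavelength.

Using λ = h/(mv), since both particles have the same velocity, the wavelength depends only on mass.

For alpha particle: λ₁ = h/(m₁v) = 1.99 × 10^-14 m
For neutron: λ₂ = h/(m₂v) = 7.90 × 10^-14 m

Since λ ∝ 1/m at constant velocity, the lighter particle has the longer wavelength.

The neutron has the longer de Broglie wavelength.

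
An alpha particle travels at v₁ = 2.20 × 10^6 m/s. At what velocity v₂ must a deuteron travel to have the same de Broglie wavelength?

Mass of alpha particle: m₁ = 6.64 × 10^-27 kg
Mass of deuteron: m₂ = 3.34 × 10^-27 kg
v₂ = 4.37 × 10^6 m/s

For equal de Broglie wavelengths: λ₁ = λ₂

h/(m₁v₁) = h/(m₂v₂)
m₁v₁ = m₂v₂
v₂ = v₁ · (m₁/m₂)

v₂ = 2.20 × 10^6 m/s × (6.64 × 10^-27 kg / 3.34 × 10^-27 kg)
v₂ = 4.37 × 10^6 m/s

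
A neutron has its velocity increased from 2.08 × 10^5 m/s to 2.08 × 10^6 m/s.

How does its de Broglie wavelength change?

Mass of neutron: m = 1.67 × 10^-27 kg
The wavelength decreases by a factor of 10.

Using λ = h/(mv):

Initial wavelength: λ₁ = h/(mv₁) = 1.91 × 10^-12 m
Final wavelength: λ₂ = h/(mv₂) = 1.91 × 10^-13 m

Since λ ∝ 1/v, when velocity increases by a factor of 10, the wavelength decreases by a factor of 10.

λ₂/λ₁ = v₁/v₂ = 1/10

The wavelength decreases by a factor of 10.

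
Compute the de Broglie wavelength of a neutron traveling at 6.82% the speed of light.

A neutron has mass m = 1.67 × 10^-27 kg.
1.94 × 10^-14 m

Using the de Broglie relation λ = h/(mv):

v = 6.82% × c = 2.045 × 10^7 m/s

λ = h/(mv)
λ = (6.626 × 10^-34 J·s) / (1.67 × 10^-27 kg × 2.045 × 10^7 m/s)
λ = 1.94 × 10^-14 m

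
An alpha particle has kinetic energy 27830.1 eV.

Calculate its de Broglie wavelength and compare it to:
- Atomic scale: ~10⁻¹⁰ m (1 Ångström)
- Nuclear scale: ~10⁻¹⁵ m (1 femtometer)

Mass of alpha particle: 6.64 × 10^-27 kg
λ = 8.61 × 10^-14 m, which is between nuclear and atomic scales.

Using λ = h/√(2mKE):

KE = 27830.1 eV = 4.459 × 10^-15 J

λ = h/√(2mKE)
λ = (6.626 × 10^-34 J·s) / √(2 × 6.64 × 10^-27 kg × 4.459 × 10^-15 J)
λ = 8.61 × 10^-14 m

Comparison:
- Atomic scale (10⁻¹⁰ m): λ is 0.00086× this size
- Nuclear scale (10⁻¹⁵ m): λ is 86× this size

The wavelength is between nuclear and atomic scales.

This wavelength is appropriate for probing atomic structure but too large for nuclear physics experiments.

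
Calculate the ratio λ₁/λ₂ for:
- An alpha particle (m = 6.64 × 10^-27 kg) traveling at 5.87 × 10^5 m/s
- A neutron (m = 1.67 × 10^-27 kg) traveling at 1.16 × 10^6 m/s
λ₁/λ₂ = 0.497

Using λ = h/(mv):

λ₁ = h/(m₁v₁) = 1.70 × 10^-13 m
λ₂ = h/(m₂v₂) = 3.42 × 10^-13 m

Ratio λ₁/λ₂ = (m₂v₂)/(m₁v₁)
         = (1.67 × 10^-27 kg × 1.16 × 10^6 m/s) / (6.64 × 10^-27 kg × 5.87 × 10^5 m/s)
         = 0.497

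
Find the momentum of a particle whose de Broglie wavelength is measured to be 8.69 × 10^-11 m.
7.62 × 10^-24 kg·m/s

From the de Broglie relation λ = h/p, we solve for p:

p = h/λ
p = (6.626 × 10^-34 J·s) / (8.69 × 10^-11 m)
p = 7.62 × 10^-24 kg·m/s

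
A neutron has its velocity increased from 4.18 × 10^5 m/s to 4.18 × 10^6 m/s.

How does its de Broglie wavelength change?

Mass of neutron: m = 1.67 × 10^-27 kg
The wavelength decreases by a factor of 10.

Using λ = h/(mv):

Initial wavelength: λ₁ = h/(mv₁) = 9.49 × 10^-13 m
Final wavelength: λ₂ = h/(mv₂) = 9.49 × 10^-14 m

Since λ ∝ 1/v, when velocity increases by a factor of 10, the wavelength decreases by a factor of 10.

λ₂/λ₁ = v₁/v₂ = 1/10

The wavelength decreases by a factor of 10.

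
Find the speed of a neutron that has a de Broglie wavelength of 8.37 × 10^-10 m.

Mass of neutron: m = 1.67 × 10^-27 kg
4.74 × 10^2 m/s

From the de Broglie relation λ = h/(mv), we solve for v:

v = h/(mλ)
v = (6.626 × 10^-34 J·s) / (1.67 × 10^-27 kg × 8.37 × 10^-10 m)
v = 4.74 × 10^2 m/s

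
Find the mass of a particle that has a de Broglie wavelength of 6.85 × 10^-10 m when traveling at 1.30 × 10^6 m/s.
7.44 × 10^-31 kg

From the de Broglie relation λ = h/(mv), we solve for m:

m = h/(λv)
m = (6.626 × 10^-34 J·s) / (6.85 × 10^-10 m × 1.30 × 10^6 m/s)
m = 7.44 × 10^-31 kg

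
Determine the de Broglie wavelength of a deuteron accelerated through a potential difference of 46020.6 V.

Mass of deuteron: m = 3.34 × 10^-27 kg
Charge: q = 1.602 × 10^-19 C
9.44 × 10^-14 m

When a particle is accelerated through voltage V, it gains kinetic energy KE = qV.

The de Broglie wavelength is then λ = h/√(2mqV):

λ = h/√(2mqV)
λ = (6.626 × 10^-34 J·s) / √(2 × 3.34 × 10^-27 kg × 1.602 × 10^-19 C × 46020.6 V)
λ = 9.44 × 10^-14 m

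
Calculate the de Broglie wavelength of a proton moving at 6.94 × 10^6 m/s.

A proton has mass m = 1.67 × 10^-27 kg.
5.72 × 10^-14 m

Using the de Broglie relation λ = h/(mv):

λ = h/(mv)
λ = (6.626 × 10^-34 J·s) / (1.67 × 10^-27 kg × 6.94 × 10^6 m/s)
λ = 5.72 × 10^-14 m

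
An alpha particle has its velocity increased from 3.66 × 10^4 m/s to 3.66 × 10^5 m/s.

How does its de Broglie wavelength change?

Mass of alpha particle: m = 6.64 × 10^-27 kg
The wavelength decreases by a factor of 10.

Using λ = h/(mv):

Initial wavelength: λ₁ = h/(mv₁) = 2.73 × 10^-12 m
Final wavelength: λ₂ = h/(mv₂) = 2.73 × 10^-13 m

Since λ ∝ 1/v, when velocity increases by a factor of 10, the wavelength decreases by a factor of 10.

λ₂/λ₁ = v₁/v₂ = 1/10

The wavelength decreases by a factor of 10.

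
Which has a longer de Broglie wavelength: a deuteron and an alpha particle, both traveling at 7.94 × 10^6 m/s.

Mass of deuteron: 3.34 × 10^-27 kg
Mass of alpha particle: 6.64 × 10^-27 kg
The deuteron has the longer wavelength.

Using λ = h/(mv), since both particles have the same velocity, the wavelength depends only on mass.

For deuteron: λ₁ = h/(m₁v) = 2.50 × 10^-14 m
For alpha particle: λ₂ = h/(m₂v) = 1.26 × 10^-14 m

Since λ ∝ 1/m at constant velocity, the lighter particle has the longer wavelength.

The deuteron has the longer de Broglie wavelength.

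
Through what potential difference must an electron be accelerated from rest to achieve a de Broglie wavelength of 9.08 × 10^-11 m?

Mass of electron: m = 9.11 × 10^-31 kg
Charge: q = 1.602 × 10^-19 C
182 V

From λ = h/√(2mqV), we solve for V:

λ² = h²/(2mqV)
V = h²/(2mqλ²)
V = (6.626 × 10^-34 J·s)² / (2 × 9.11 × 10^-31 kg × 1.602 × 10^-19 C × (9.08 × 10^-11 m)²)
V = 182 V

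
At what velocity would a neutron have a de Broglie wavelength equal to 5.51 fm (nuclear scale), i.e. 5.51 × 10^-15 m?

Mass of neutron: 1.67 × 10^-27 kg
7.20 × 10^7 m/s

From λ = h/(mv), solve for v:

v = h/(mλ)
v = (6.626 × 10^-34 J·s) / (1.67 × 10^-27 kg × 5.51 × 10^-15 m)
v = 7.20 × 10^7 m/s

Note: This velocity is 24.0% of the speed of light, so relativistic corrections would be needed for a more accurate calculation.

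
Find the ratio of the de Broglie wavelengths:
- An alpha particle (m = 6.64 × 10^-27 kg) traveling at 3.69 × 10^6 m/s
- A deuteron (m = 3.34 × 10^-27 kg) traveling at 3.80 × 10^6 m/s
λ₁/λ₂ = 0.518

Using λ = h/(mv):

λ₁ = h/(m₁v₁) = 2.70 × 10^-14 m
λ₂ = h/(m₂v₂) = 5.22 × 10^-14 m

Ratio λ₁/λ₂ = (m₂v₂)/(m₁v₁)
         = (3.34 × 10^-27 kg × 3.80 × 10^6 m/s) / (6.64 × 10^-27 kg × 3.69 × 10^6 m/s)
         = 0.518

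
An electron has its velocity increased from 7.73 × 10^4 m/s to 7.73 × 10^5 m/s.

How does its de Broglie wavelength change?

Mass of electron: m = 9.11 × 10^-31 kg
The wavelength decreases by a factor of 10.

Using λ = h/(mv):

Initial wavelength: λ₁ = h/(mv₁) = 9.41 × 10^-9 m
Final wavelength: λ₂ = h/(mv₂) = 9.41 × 10^-10 m

Since λ ∝ 1/v, when velocity increases by a factor of 10, the wavelength decreases by a factor of 10.

λ₂/λ₁ = v₁/v₂ = 1/10

The wavelength decreases by a factor of 10.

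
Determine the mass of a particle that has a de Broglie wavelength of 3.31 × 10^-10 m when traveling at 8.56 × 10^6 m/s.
2.34 × 10^-31 kg

From the de Broglie relation λ = h/(mv), we solve for m:

m = h/(λv)
m = (6.626 × 10^-34 J·s) / (3.31 × 10^-10 m × 8.56 × 10^6 m/s)
m = 2.34 × 10^-31 kg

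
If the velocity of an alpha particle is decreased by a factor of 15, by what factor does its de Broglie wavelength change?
The wavelength increases by a factor of 15.

From λ = h/(mv), the wavelength is inversely proportional to velocity:

λ ∝ 1/v

If v → v/15, then λ → 15λ

When velocity is decreased by a factor of 15, the wavelength increases by a factor of 15.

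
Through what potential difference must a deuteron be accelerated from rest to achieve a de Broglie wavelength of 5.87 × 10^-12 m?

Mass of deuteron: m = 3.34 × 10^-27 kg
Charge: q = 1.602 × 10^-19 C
11.9 V

From λ = h/√(2mqV), we solve for V:

λ² = h²/(2mqV)
V = h²/(2mqλ²)
V = (6.626 × 10^-34 J·s)² / (2 × 3.34 × 10^-27 kg × 1.602 × 10^-19 C × (5.87 × 10^-12 m)²)
V = 11.9 V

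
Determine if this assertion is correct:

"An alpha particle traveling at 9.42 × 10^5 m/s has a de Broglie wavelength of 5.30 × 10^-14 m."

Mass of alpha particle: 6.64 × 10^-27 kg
False

The claim is incorrect.

Using λ = h/(mv):
λ = (6.626 × 10^-34 J·s) / (6.64 × 10^-27 kg × 9.42 × 10^5 m/s)
λ = 1.06 × 10^-13 m

The actual wavelength differs from the claimed 5.30 × 10^-14 m.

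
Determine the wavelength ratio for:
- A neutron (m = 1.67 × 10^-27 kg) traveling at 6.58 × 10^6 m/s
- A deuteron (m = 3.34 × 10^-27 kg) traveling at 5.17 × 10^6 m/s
λ₁/λ₂ = 1.57

Using λ = h/(mv):

λ₁ = h/(m₁v₁) = 6.03 × 10^-14 m
λ₂ = h/(m₂v₂) = 3.84 × 10^-14 m

Ratio λ₁/λ₂ = (m₂v₂)/(m₁v₁)
         = (3.34 × 10^-27 kg × 5.17 × 10^6 m/s) / (1.67 × 10^-27 kg × 6.58 × 10^6 m/s)
         = 1.57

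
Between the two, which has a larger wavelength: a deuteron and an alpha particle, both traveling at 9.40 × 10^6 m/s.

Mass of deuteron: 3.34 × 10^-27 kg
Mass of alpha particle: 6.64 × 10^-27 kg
The deuteron has the longer wavelength.

Using λ = h/(mv), since both particles have the same velocity, the wavelength depends only on mass.

For deuteron: λ₁ = h/(m₁v) = 2.11 × 10^-14 m
For alpha particle: λ₂ = h/(m₂v) = 1.06 × 10^-14 m

Since λ ∝ 1/m at constant velocity, the lighter particle has the longer wavelength.

The deuteron has the longer de Broglie wavelength.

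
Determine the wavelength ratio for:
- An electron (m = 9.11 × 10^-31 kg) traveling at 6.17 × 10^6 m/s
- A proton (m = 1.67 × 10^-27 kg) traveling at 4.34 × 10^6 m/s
λ₁/λ₂ = 1.29 × 10^3

Using λ = h/(mv):

λ₁ = h/(m₁v₁) = 1.18 × 10^-10 m
λ₂ = h/(m₂v₂) = 9.14 × 10^-14 m

Ratio λ₁/λ₂ = (m₂v₂)/(m₁v₁)
         = (1.67 × 10^-27 kg × 4.34 × 10^6 m/s) / (9.11 × 10^-31 kg × 6.17 × 10^6 m/s)
         = 1.29 × 10^3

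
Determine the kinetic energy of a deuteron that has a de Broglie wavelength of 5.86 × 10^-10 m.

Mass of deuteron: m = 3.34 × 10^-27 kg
1.91 × 10^-22 J (or 1.19 × 10^-3 eV)

From λ = h/√(2mKE), we solve for KE:

λ² = h²/(2mKE)
KE = h²/(2mλ²)
KE = (6.626 × 10^-34 J·s)² / (2 × 3.34 × 10^-27 kg × (5.86 × 10^-10 m)²)
KE = 1.91 × 10^-22 J
KE = 1.19 × 10^-3 eV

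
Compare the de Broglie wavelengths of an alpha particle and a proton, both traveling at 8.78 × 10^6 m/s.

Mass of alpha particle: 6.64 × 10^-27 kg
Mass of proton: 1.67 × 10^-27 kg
The proton has the longer wavelength.

Using λ = h/(mv), since both particles have the same velocity, the wavelength depends only on mass.

For alpha particle: λ₁ = h/(m₁v) = 1.14 × 10^-14 m
For proton: λ₂ = h/(m₂v) = 4.52 × 10^-14 m

Since λ ∝ 1/m at constant velocity, the lighter particle has the longer wavelength.

The proton has the longer de Broglie wavelength.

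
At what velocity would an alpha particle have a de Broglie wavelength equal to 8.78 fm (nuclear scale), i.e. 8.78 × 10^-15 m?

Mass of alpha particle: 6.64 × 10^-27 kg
1.14 × 10^7 m/s

From λ = h/(mv), solve for v:

v = h/(mλ)
v = (6.626 × 10^-34 J·s) / (6.64 × 10^-27 kg × 8.78 × 10^-15 m)
v = 1.14 × 10^7 m/s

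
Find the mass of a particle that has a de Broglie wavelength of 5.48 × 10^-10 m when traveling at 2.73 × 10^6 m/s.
4.43 × 10^-31 kg

From the de Broglie relation λ = h/(mv), we solve for m:

m = h/(λv)
m = (6.626 × 10^-34 J·s) / (5.48 × 10^-10 m × 2.73 × 10^6 m/s)
m = 4.43 × 10^-31 kg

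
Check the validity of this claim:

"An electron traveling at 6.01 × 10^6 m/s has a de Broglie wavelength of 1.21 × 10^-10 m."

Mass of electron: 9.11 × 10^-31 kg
True

The claim is correct.

Using λ = h/(mv):
λ = (6.626 × 10^-34 J·s) / (9.11 × 10^-31 kg × 6.01 × 10^6 m/s)
λ = 1.21 × 10^-10 m

This matches the claimed value.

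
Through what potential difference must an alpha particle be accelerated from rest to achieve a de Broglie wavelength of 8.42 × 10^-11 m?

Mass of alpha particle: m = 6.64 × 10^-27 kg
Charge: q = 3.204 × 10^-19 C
1.46 × 10^-2 V

From λ = h/√(2mqV), we solve for V:

λ² = h²/(2mqV)
V = h²/(2mqλ²)
V = (6.626 × 10^-34 J·s)² / (2 × 6.64 × 10^-27 kg × 3.204 × 10^-19 C × (8.42 × 10^-11 m)²)
V = 1.46 × 10^-2 V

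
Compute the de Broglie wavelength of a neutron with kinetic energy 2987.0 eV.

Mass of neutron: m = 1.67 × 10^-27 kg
5.24 × 10^-13 m

Using λ = h/√(2mKE):

First convert KE to Joules: KE = 2987.0 eV = 4.786 × 10^-16 J

λ = h/√(2mKE)
λ = (6.626 × 10^-34 J·s) / √(2 × 1.67 × 10^-27 kg × 4.786 × 10^-16 J)
λ = 5.24 × 10^-13 m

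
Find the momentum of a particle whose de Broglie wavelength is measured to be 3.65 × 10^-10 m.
1.82 × 10^-24 kg·m/s

From the de Broglie relation λ = h/p, we solve for p:

p = h/λ
p = (6.626 × 10^-34 J·s) / (3.65 × 10^-10 m)
p = 1.82 × 10^-24 kg·m/s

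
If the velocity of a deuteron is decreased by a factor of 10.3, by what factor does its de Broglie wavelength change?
The wavelength increases by a factor of 10.3.

From λ = h/(mv), the wavelength is inversely proportional to velocity:

λ ∝ 1/v

If v → v/10.3, then λ → 10.3λ

When velocity is decreased by a factor of 10.3, the wavelength increases by a factor of 10.3.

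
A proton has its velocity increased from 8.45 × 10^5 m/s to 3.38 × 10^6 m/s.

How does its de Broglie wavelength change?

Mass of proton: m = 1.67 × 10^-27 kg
The wavelength decreases by a factor of 4.

Using λ = h/(mv):

Initial wavelength: λ₁ = h/(mv₁) = 4.70 × 10^-13 m
Final wavelength: λ₂ = h/(mv₂) = 1.17 × 10^-13 m

Since λ ∝ 1/v, when velocity increases by a factor of 4, the wavelength decreases by a factor of 4.

λ₂/λ₁ = v₁/v₂ = 1/4

The wavelength decreases by a factor of 4.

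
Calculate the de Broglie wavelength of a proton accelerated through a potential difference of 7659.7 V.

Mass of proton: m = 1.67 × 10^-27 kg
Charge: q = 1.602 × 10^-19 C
3.27 × 10^-13 m

When a particle is accelerated through voltage V, it gains kinetic energy KE = qV.

The de Broglie wavelength is then λ = h/√(2mqV):

λ = h/√(2mqV)
λ = (6.626 × 10^-34 J·s) / √(2 × 1.67 × 10^-27 kg × 1.602 × 10^-19 C × 7659.7 V)
λ = 3.27 × 10^-13 m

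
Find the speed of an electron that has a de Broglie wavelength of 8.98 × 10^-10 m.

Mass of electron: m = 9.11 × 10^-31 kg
8.10 × 10^5 m/s

From the de Broglie relation λ = h/(mv), we solve for v:

v = h/(mλ)
v = (6.626 × 10^-34 J·s) / (9.11 × 10^-31 kg × 8.98 × 10^-10 m)
v = 8.10 × 10^5 m/s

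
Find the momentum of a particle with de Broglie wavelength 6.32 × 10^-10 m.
1.05 × 10^-24 kg·m/s

From the de Broglie relation λ = h/p, we solve for p:

p = h/λ
p = (6.626 × 10^-34 J·s) / (6.32 × 10^-10 m)
p = 1.05 × 10^-24 kg·m/s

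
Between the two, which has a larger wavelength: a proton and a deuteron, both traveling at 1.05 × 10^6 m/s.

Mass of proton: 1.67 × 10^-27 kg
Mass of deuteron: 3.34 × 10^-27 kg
The proton has the longer wavelength.

Using λ = h/(mv), since both particles have the same velocity, the wavelength depends only on mass.

For proton: λ₁ = h/(m₁v) = 3.78 × 10^-13 m
For deuteron: λ₂ = h/(m₂v) = 1.89 × 10^-13 m

Since λ ∝ 1/m at constant velocity, the lighter particle has the longer wavelength.

The proton has the longer de Broglie wavelength.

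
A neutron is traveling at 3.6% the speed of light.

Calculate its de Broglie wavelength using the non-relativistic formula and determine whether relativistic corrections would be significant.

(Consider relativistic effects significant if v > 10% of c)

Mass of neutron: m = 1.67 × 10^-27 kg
No, relativistic corrections are not needed.

Using the non-relativistic de Broglie formula λ = h/(mv):

v = 3.6% × c = 1.079 × 10^7 m/s

λ = h/(mv)
λ = (6.626 × 10^-34 J·s) / (1.67 × 10^-27 kg × 1.079 × 10^7 m/s)
λ = 3.68 × 10^-14 m

Since v = 3.6% of c < 10% of c, relativistic corrections are NOT significant and this non-relativistic result is a good approximation.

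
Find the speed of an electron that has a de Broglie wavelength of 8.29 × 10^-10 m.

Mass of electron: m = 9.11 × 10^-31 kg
8.77 × 10^5 m/s

From the de Broglie relation λ = h/(mv), we solve for v:

v = h/(mλ)
v = (6.626 × 10^-34 J·s) / (9.11 × 10^-31 kg × 8.29 × 10^-10 m)
v = 8.77 × 10^5 m/s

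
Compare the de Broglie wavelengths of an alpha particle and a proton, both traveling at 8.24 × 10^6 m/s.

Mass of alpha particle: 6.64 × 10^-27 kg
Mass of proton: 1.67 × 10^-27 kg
The proton has the longer wavelength.

Using λ = h/(mv), since both particles have the same velocity, the wavelength depends only on mass.

For alpha particle: λ₁ = h/(m₁v) = 1.21 × 10^-14 m
For proton: λ₂ = h/(m₂v) = 4.82 × 10^-14 m

Since λ ∝ 1/m at constant velocity, the lighter particle has the longer wavelength.

The proton has the longer de Broglie wavelength.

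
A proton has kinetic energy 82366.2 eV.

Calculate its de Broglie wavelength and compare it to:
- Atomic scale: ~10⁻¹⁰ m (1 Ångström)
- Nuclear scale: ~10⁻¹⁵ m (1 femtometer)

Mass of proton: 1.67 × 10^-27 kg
λ = 9.98 × 10^-14 m, which is between nuclear and atomic scales.

Using λ = h/√(2mKE):

KE = 82366.2 eV = 1.320 × 10^-14 J

λ = h/√(2mKE)
λ = (6.626 × 10^-34 J·s) / √(2 × 1.67 × 10^-27 kg × 1.320 × 10^-14 J)
λ = 9.98 × 10^-14 m

Comparison:
- Atomic scale (10⁻¹⁰ m): λ is 0.001× this size
- Nuclear scale (10⁻¹⁵ m): λ is 1e+02× this size

The wavelength is between nuclear and atomic scales.

This wavelength is appropriate for probing atomic structure but too large for nuclear physics experiments.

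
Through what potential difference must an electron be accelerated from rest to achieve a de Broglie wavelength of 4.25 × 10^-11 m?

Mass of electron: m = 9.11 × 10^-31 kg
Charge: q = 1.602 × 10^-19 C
833 V

From λ = h/√(2mqV), we solve for V:

λ² = h²/(2mqV)
V = h²/(2mqλ²)
V = (6.626 × 10^-34 J·s)² / (2 × 9.11 × 10^-31 kg × 1.602 × 10^-19 C × (4.25 × 10^-11 m)²)
V = 833 V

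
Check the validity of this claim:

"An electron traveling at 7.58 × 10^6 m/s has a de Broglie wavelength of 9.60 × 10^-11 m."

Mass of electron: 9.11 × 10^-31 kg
True

The claim is correct.

Using λ = h/(mv):
λ = (6.626 × 10^-34 J·s) / (9.11 × 10^-31 kg × 7.58 × 10^6 m/s)
λ = 9.60 × 10^-11 m

This matches the claimed value.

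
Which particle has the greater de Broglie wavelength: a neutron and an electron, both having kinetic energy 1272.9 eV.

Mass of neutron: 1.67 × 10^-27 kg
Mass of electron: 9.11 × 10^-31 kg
The electron has the longer wavelength.

Using λ = h/√(2mKE):

For neutron: λ₁ = h/√(2m₁KE) = 8.03 × 10^-13 m
For electron: λ₂ = h/√(2m₂KE) = 3.44 × 10^-11 m

Since λ ∝ 1/√m at constant kinetic energy, the lighter particle has the longer wavelength.

The electron has the longer de Broglie wavelength.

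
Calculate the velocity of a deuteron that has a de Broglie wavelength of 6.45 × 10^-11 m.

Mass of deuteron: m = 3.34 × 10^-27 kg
3.08 × 10^3 m/s

From the de Broglie relation λ = h/(mv), we solve for v:

v = h/(mλ)
v = (6.626 × 10^-34 J·s) / (3.34 × 10^-27 kg × 6.45 × 10^-11 m)
v = 3.08 × 10^3 m/s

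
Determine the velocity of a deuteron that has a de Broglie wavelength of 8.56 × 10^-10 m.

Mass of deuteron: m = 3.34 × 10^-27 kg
2.32 × 10^2 m/s

From the de Broglie relation λ = h/(mv), we solve for v:

v = h/(mλ)
v = (6.626 × 10^-34 J·s) / (3.34 × 10^-27 kg × 8.56 × 10^-10 m)
v = 2.32 × 10^2 m/s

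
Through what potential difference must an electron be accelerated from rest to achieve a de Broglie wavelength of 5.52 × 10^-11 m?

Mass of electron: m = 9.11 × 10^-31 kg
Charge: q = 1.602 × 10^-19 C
494 V

From λ = h/√(2mqV), we solve for V:

λ² = h²/(2mqV)
V = h²/(2mqλ²)
V = (6.626 × 10^-34 J·s)² / (2 × 9.11 × 10^-31 kg × 1.602 × 10^-19 C × (5.52 × 10^-11 m)²)
V = 494 V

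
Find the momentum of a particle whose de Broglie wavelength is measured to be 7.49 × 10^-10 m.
8.85 × 10^-25 kg·m/s

From the de Broglie relation λ = h/p, we solve for p:

p = h/λ
p = (6.626 × 10^-34 J·s) / (7.49 × 10^-10 m)
p = 8.85 × 10^-25 kg·m/s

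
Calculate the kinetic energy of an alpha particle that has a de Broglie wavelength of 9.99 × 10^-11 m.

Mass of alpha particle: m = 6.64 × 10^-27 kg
3.31 × 10^-21 J (or 0.0207 eV)

From λ = h/√(2mKE), we solve for KE:

λ² = h²/(2mKE)
KE = h²/(2mλ²)
KE = (6.626 × 10^-34 J·s)² / (2 × 6.64 × 10^-27 kg × (9.99 × 10^-11 m)²)
KE = 3.31 × 10^-21 J
KE = 0.0207 eV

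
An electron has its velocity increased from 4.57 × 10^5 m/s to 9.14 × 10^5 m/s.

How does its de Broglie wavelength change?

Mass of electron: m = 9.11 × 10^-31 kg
The wavelength decreases by a factor of 2.

Using λ = h/(mv):

Initial wavelength: λ₁ = h/(mv₁) = 1.59 × 10^-9 m
Final wavelength: λ₂ = h/(mv₂) = 7.96 × 10^-10 m

Since λ ∝ 1/v, when velocity increases by a factor of 2, the wavelength decreases by a factor of 2.

λ₂/λ₁ = v₁/v₂ = 1/2

The wavelength decreases by a factor of 2.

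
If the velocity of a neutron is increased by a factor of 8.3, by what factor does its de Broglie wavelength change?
The wavelength decreases by a factor of 8.3.

From λ = h/(mv), the wavelength is inversely proportional to velocity:

λ ∝ 1/v

If v → 8.3v, then λ → λ/8.3

When velocity is increased by a factor of 8.3, the wavelength decreases by a factor of 8.3.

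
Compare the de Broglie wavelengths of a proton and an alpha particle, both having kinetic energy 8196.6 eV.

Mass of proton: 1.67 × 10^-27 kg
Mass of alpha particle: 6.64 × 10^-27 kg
The proton has the longer wavelength.

Using λ = h/√(2mKE):

For proton: λ₁ = h/√(2m₁KE) = 3.16 × 10^-13 m
For alpha particle: λ₂ = h/√(2m₂KE) = 1.59 × 10^-13 m

Since λ ∝ 1/√m at constant kinetic energy, the lighter particle has the longer wavelength.

The proton has the longer de Broglie wavelength.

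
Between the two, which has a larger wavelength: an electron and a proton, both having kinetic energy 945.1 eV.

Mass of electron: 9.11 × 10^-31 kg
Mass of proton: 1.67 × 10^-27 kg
The electron has the longer wavelength.

Using λ = h/√(2mKE):

For electron: λ₁ = h/√(2m₁KE) = 3.99 × 10^-11 m
For proton: λ₂ = h/√(2m₂KE) = 9.32 × 10^-13 m

Since λ ∝ 1/√m at constant kinetic energy, the lighter particle has the longer wavelength.

The electron has the longer de Broglie wavelength.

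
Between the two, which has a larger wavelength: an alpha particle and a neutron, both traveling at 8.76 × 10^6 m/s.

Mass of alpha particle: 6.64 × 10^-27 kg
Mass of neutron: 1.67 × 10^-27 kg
The neutron has the longer wavelength.

Using λ = h/(mv), since both particles have the same velocity, the wavelength depends only on mass.

For alpha particle: λ₁ = h/(m₁v) = 1.14 × 10^-14 m
For neutron: λ₂ = h/(m₂v) = 4.53 × 10^-14 m

Since λ ∝ 1/m at constant velocity, the lighter particle has the longer wavelength.

The neutron has the longer de Broglie wavelength.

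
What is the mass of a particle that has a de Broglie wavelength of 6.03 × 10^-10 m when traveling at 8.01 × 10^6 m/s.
1.37 × 10^-31 kg

From the de Broglie relation λ = h/(mv), we solve for m:

m = h/(λv)
m = (6.626 × 10^-34 J·s) / (6.03 × 10^-10 m × 8.01 × 10^6 m/s)
m = 1.37 × 10^-31 kg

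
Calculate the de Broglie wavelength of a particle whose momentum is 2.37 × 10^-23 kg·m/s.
2.80 × 10^-11 m

Using the de Broglie relation λ = h/p:

λ = h/p
λ = (6.626 × 10^-34 J·s) / (2.37 × 10^-23 kg·m/s)
λ = 2.80 × 10^-11 m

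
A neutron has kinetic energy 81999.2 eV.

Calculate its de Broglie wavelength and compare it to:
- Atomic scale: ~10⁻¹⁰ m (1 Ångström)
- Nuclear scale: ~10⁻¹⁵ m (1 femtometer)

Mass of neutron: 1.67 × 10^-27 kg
λ = 1.00 × 10^-13 m, which is between nuclear and atomic scales.

Using λ = h/√(2mKE):

KE = 81999.2 eV = 1.314 × 10^-14 J

λ = h/√(2mKE)
λ = (6.626 × 10^-34 J·s) / √(2 × 1.67 × 10^-27 kg × 1.314 × 10^-14 J)
λ = 1.00 × 10^-13 m

Comparison:
- Atomic scale (10⁻¹⁰ m): λ is 0.001× this size
- Nuclear scale (10⁻¹⁵ m): λ is 1e+02× this size

The wavelength is between nuclear and atomic scales.

This wavelength is appropriate for probing atomic structure but too large for nuclear physics experiments.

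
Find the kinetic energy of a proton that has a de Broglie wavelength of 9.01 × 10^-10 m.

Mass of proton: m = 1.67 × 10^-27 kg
1.62 × 10^-22 J (or 1.01 × 10^-3 eV)

From λ = h/√(2mKE), we solve for KE:

λ² = h²/(2mKE)
KE = h²/(2mλ²)
KE = (6.626 × 10^-34 J·s)² / (2 × 1.67 × 10^-27 kg × (9.01 × 10^-10 m)²)
KE = 1.62 × 10^-22 J
KE = 1.01 × 10^-3 eV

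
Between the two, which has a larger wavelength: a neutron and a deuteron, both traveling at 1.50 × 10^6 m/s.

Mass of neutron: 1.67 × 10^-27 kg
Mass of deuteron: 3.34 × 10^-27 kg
The neutron has the longer wavelength.

Using λ = h/(mv), since both particles have the same velocity, the wavelength depends only on mass.

For neutron: λ₁ = h/(m₁v) = 2.65 × 10^-13 m
For deuteron: λ₂ = h/(m₂v) = 1.32 × 10^-13 m

Since λ ∝ 1/m at constant velocity, the lighter particle has the longer wavelength.

The neutron has the longer de Broglie wavelength.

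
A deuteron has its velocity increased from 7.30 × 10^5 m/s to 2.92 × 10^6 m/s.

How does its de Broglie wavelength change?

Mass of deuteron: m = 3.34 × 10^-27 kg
The wavelength decreases by a factor of 4.

Using λ = h/(mv):

Initial wavelength: λ₁ = h/(mv₁) = 2.72 × 10^-13 m
Final wavelength: λ₂ = h/(mv₂) = 6.79 × 10^-14 m

Since λ ∝ 1/v, when velocity increases by a factor of 4, the wavelength decreases by a factor of 4.

λ₂/λ₁ = v₁/v₂ = 1/4

The wavelength decreases by a factor of 4.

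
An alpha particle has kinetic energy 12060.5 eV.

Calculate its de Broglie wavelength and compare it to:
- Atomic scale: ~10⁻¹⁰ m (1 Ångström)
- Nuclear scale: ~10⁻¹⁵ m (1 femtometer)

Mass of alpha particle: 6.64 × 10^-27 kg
λ = 1.31 × 10^-13 m, which is between nuclear and atomic scales.

Using λ = h/√(2mKE):

KE = 12060.5 eV = 1.932 × 10^-15 J

λ = h/√(2mKE)
λ = (6.626 × 10^-34 J·s) / √(2 × 6.64 × 10^-27 kg × 1.932 × 10^-15 J)
λ = 1.31 × 10^-13 m

Comparison:
- Atomic scale (10⁻¹⁰ m): λ is 0.0013× this size
- Nuclear scale (10⁻¹⁵ m): λ is 1.3e+02× this size

The wavelength is between nuclear and atomic scales.

This wavelength is appropriate for probing atomic structure but too large for nuclear physics experiments.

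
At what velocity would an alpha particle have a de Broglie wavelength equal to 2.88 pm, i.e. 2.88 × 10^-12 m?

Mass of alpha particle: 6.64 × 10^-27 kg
3.46 × 10^4 m/s

From λ = h/(mv), solve for v:

v = h/(mλ)
v = (6.626 × 10^-34 J·s) / (6.64 × 10^-27 kg × 2.88 × 10^-12 m)
v = 3.46 × 10^4 m/s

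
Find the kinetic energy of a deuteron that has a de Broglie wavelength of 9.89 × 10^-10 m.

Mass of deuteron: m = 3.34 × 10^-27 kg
6.72 × 10^-23 J (or 4.19 × 10^-4 eV)

From λ = h/√(2mKE), we solve for KE:

λ² = h²/(2mKE)
KE = h²/(2mλ²)
KE = (6.626 × 10^-34 J·s)² / (2 × 3.34 × 10^-27 kg × (9.89 × 10^-10 m)²)
KE = 6.72 × 10^-23 J
KE = 4.19 × 10^-4 eV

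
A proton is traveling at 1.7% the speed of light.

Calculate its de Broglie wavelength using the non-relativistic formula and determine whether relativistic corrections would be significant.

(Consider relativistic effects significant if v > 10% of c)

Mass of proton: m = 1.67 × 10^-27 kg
No, relativistic corrections are not needed.

Using the non-relativistic de Broglie formula λ = h/(mv):

v = 1.7% × c = 5.096 × 10^6 m/s

λ = h/(mv)
λ = (6.626 × 10^-34 J·s) / (1.67 × 10^-27 kg × 5.096 × 10^6 m/s)
λ = 7.79 × 10^-14 m

Since v = 1.7% of c < 10% of c, relativistic corrections are NOT significant and this non-relativistic result is a good approximation.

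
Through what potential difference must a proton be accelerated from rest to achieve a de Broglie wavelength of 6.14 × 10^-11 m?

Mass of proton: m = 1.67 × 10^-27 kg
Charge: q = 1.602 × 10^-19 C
2.18 × 10^-1 V

From λ = h/√(2mqV), we solve for V:

λ² = h²/(2mqV)
V = h²/(2mqλ²)
V = (6.626 × 10^-34 J·s)² / (2 × 1.67 × 10^-27 kg × 1.602 × 10^-19 C × (6.14 × 10^-11 m)²)
V = 2.18 × 10^-1 V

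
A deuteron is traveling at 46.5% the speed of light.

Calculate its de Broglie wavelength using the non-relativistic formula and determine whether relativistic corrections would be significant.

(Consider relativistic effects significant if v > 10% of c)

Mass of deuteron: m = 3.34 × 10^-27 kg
Yes, relativistic corrections are needed.

Using the non-relativistic de Broglie formula λ = h/(mv):

v = 46.5% × c = 1.394 × 10^8 m/s

λ = h/(mv)
λ = (6.626 × 10^-34 J·s) / (3.34 × 10^-27 kg × 1.394 × 10^8 m/s)
λ = 1.42 × 10^-15 m

Since v = 46.5% of c > 10% of c, relativistic corrections ARE significant and the actual wavelength would differ from this non-relativistic estimate.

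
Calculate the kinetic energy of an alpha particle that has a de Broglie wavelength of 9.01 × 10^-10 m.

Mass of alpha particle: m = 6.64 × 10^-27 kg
4.07 × 10^-23 J (or 2.54 × 10^-4 eV)

From λ = h/√(2mKE), we solve for KE:

λ² = h²/(2mKE)
KE = h²/(2mλ²)
KE = (6.626 × 10^-34 J·s)² / (2 × 6.64 × 10^-27 kg × (9.01 × 10^-10 m)²)
KE = 4.07 × 10^-23 J
KE = 2.54 × 10^-4 eV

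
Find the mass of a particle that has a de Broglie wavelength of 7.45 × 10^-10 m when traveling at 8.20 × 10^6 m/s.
1.08 × 10^-31 kg

From the de Broglie relation λ = h/(mv), we solve for m:

m = h/(λv)
m = (6.626 × 10^-34 J·s) / (7.45 × 10^-10 m × 8.20 × 10^6 m/s)
m = 1.08 × 10^-31 kg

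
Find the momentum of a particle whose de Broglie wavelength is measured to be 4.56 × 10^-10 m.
1.45 × 10^-24 kg·m/s

From the de Broglie relation λ = h/p, we solve for p:

p = h/λ
p = (6.626 × 10^-34 J·s) / (4.56 × 10^-10 m)
p = 1.45 × 10^-24 kg·m/s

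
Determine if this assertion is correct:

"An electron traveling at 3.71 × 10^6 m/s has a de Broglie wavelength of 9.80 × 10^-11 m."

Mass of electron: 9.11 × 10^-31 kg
False

The claim is incorrect.

Using λ = h/(mv):
λ = (6.626 × 10^-34 J·s) / (9.11 × 10^-31 kg × 3.71 × 10^6 m/s)
λ = 1.96 × 10^-10 m

The actual wavelength differs from the claimed 9.80 × 10^-11 m.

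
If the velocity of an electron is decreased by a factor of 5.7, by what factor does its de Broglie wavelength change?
The wavelength increases by a factor of 5.7.

From λ = h/(mv), the wavelength is inversely proportional to velocity:

λ ∝ 1/v

If v → v/5.7, then λ → 5.7λ

When velocity is decreased by a factor of 5.7, the wavelength increases by a factor of 5.7.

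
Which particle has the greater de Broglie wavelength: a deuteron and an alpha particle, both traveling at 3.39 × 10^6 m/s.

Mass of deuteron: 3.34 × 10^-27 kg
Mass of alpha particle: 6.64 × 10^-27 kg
The deuteron has the longer wavelength.

Using λ = h/(mv), since both particles have the same velocity, the wavelength depends only on mass.

For deuteron: λ₁ = h/(m₁v) = 5.85 × 10^-14 m
For alpha particle: λ₂ = h/(m₂v) = 2.94 × 10^-14 m

Since λ ∝ 1/m at constant velocity, the lighter particle has the longer wavelength.

The deuteron has the longer de Broglie wavelength.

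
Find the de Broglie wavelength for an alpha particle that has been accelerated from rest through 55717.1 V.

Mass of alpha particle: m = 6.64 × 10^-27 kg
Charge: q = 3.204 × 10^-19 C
4.30 × 10^-14 m

When a particle is accelerated through voltage V, it gains kinetic energy KE = qV.

The de Broglie wavelength is then λ = h/√(2mqV):

λ = h/√(2mqV)
λ = (6.626 × 10^-34 J·s) / √(2 × 6.64 × 10^-27 kg × 3.204 × 10^-19 C × 55717.1 V)
λ = 4.30 × 10^-14 m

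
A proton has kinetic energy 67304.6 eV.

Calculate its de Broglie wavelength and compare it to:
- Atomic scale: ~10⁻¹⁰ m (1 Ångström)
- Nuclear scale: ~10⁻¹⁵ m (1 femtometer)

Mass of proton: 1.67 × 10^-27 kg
λ = 1.10 × 10^-13 m, which is between nuclear and atomic scales.

Using λ = h/√(2mKE):

KE = 67304.6 eV = 1.078 × 10^-14 J

λ = h/√(2mKE)
λ = (6.626 × 10^-34 J·s) / √(2 × 1.67 × 10^-27 kg × 1.078 × 10^-14 J)
λ = 1.10 × 10^-13 m

Comparison:
- Atomic scale (10⁻¹⁰ m): λ is 0.0011× this size
- Nuclear scale (10⁻¹⁵ m): λ is 1.1e+02× this size

The wavelength is between nuclear and atomic scales.

This wavelength is appropriate for probing atomic structure but too large for nuclear physics experiments.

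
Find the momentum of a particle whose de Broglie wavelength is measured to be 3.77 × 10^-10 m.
1.76 × 10^-24 kg·m/s

From the de Broglie relation λ = h/p, we solve for p:

p = h/λ
p = (6.626 × 10^-34 J·s) / (3.77 × 10^-10 m)
p = 1.76 × 10^-24 kg·m/s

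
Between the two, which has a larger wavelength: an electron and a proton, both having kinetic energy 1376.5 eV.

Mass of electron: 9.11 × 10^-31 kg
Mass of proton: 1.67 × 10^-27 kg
The electron has the longer wavelength.

Using λ = h/√(2mKE):

For electron: λ₁ = h/√(2m₁KE) = 3.31 × 10^-11 m
For proton: λ₂ = h/√(2m₂KE) = 7.72 × 10^-13 m

Since λ ∝ 1/√m at constant kinetic energy, the lighter particle has the longer wavelength.

The electron has the longer de Broglie wavelength.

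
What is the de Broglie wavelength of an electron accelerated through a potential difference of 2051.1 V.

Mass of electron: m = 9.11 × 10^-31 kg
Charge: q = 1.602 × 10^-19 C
2.71 × 10^-11 m

When a particle is accelerated through voltage V, it gains kinetic energy KE = qV.

The de Broglie wavelength is then λ = h/√(2mqV):

λ = h/√(2mqV)
λ = (6.626 × 10^-34 J·s) / √(2 × 9.11 × 10^-31 kg × 1.602 × 10^-19 C × 2051.1 V)
λ = 2.71 × 10^-11 m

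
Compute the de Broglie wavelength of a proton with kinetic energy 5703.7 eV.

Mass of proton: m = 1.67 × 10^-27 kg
3.79 × 10^-13 m

Using λ = h/√(2mKE):

First convert KE to Joules: KE = 5703.7 eV = 9.138 × 10^-16 J

λ = h/√(2mKE)
λ = (6.626 × 10^-34 J·s) / √(2 × 1.67 × 10^-27 kg × 9.138 × 10^-16 J)
λ = 3.79 × 10^-13 m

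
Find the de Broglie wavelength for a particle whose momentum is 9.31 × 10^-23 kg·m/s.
7.12 × 10^-12 m

Using the de Broglie relation λ = h/p:

λ = h/p
λ = (6.626 × 10^-34 J·s) / (9.31 × 10^-23 kg·m/s)
λ = 7.12 × 10^-12 m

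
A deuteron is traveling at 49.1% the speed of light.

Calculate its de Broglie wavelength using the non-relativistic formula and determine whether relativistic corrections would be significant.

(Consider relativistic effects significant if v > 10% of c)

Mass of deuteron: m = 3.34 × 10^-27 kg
Yes, relativistic corrections are needed.

Using the non-relativistic de Broglie formula λ = h/(mv):

v = 49.1% × c = 1.472 × 10^8 m/s

λ = h/(mv)
λ = (6.626 × 10^-34 J·s) / (3.34 × 10^-27 kg × 1.472 × 10^8 m/s)
λ = 1.35 × 10^-15 m

Since v = 49.1% of c > 10% of c, relativistic corrections ARE significant and the actual wavelength would differ from this non-relativistic estimate.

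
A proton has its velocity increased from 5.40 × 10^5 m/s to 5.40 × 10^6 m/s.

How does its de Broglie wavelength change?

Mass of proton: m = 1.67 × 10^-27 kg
The wavelength decreases by a factor of 10.

Using λ = h/(mv):

Initial wavelength: λ₁ = h/(mv₁) = 7.35 × 10^-13 m
Final wavelength: λ₂ = h/(mv₂) = 7.35 × 10^-14 m

Since λ ∝ 1/v, when velocity increases by a factor of 10, the wavelength decreases by a factor of 10.

λ₂/λ₁ = v₁/v₂ = 1/10

The wavelength decreases by a factor of 10.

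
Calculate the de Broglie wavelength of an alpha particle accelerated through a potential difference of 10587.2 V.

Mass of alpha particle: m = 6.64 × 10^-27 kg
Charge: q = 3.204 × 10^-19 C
9.87 × 10^-14 m

When a particle is accelerated through voltage V, it gains kinetic energy KE = qV.

The de Broglie wavelength is then λ = h/√(2mqV):

λ = h/√(2mqV)
λ = (6.626 × 10^-34 J·s) / √(2 × 6.64 × 10^-27 kg × 3.204 × 10^-19 C × 10587.2 V)
λ = 9.87 × 10^-14 m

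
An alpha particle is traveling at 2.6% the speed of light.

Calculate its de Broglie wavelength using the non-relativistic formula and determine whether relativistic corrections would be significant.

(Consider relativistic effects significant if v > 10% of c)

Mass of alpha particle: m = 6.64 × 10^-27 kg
No, relativistic corrections are not needed.

Using the non-relativistic de Broglie formula λ = h/(mv):

v = 2.6% × c = 7.795 × 10^6 m/s

λ = h/(mv)
λ = (6.626 × 10^-34 J·s) / (6.64 × 10^-27 kg × 7.795 × 10^6 m/s)
λ = 1.28 × 10^-14 m

Since v = 2.6% of c < 10% of c, relativistic corrections are NOT significant and this non-relativistic result is a good approximation.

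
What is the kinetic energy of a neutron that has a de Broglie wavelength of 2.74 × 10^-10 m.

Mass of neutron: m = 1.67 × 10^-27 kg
1.75 × 10^-21 J (or 0.0109 eV)

From λ = h/√(2mKE), we solve for KE:

λ² = h²/(2mKE)
KE = h²/(2mλ²)
KE = (6.626 × 10^-34 J·s)² / (2 × 1.67 × 10^-27 kg × (2.74 × 10^-10 m)²)
KE = 1.75 × 10^-21 J
KE = 0.0109 eV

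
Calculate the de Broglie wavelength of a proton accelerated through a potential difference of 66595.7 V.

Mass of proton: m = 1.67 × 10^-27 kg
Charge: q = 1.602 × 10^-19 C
1.11 × 10^-13 m

When a particle is accelerated through voltage V, it gains kinetic energy KE = qV.

The de Broglie wavelength is then λ = h/√(2mqV):

λ = h/√(2mqV)
λ = (6.626 × 10^-34 J·s) / √(2 × 1.67 × 10^-27 kg × 1.602 × 10^-19 C × 66595.7 V)
λ = 1.11 × 10^-13 m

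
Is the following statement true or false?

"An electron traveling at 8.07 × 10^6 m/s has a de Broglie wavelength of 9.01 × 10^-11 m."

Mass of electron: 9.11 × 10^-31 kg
True

The claim is correct.

Using λ = h/(mv):
λ = (6.626 × 10^-34 J·s) / (9.11 × 10^-31 kg × 8.07 × 10^6 m/s)
λ = 9.01 × 10^-11 m

This matches the claimed value.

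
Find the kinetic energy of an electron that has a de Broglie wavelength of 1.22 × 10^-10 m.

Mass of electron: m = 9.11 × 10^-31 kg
1.62 × 10^-17 J (or 101 eV)

From λ = h/√(2mKE), we solve for KE:

λ² = h²/(2mKE)
KE = h²/(2mλ²)
KE = (6.626 × 10^-34 J·s)² / (2 × 9.11 × 10^-31 kg × (1.22 × 10^-10 m)²)
KE = 1.62 × 10^-17 J
KE = 101 eV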